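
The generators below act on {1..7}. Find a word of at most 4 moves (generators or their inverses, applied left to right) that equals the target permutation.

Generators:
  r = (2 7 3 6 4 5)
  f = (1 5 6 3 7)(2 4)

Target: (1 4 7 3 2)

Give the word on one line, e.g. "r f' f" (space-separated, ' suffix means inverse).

  after f: (1 5 6 3 7)(2 4)
  after r': (1 4 5 3 2 6 7)
  after f': (1 2 5 6 3 4)
  after f': (1 4 7 3 2)

f r' f' f'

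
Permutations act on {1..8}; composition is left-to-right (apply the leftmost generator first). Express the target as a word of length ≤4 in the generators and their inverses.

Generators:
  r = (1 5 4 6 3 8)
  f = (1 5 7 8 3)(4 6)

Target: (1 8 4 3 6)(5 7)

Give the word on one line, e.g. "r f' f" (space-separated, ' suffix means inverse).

  after r': (1 8 3 6 4 5)
  after r': (1 3 4)(5 8 6)
  after f': (1 8 4 3 6)(5 7)

r' r' f'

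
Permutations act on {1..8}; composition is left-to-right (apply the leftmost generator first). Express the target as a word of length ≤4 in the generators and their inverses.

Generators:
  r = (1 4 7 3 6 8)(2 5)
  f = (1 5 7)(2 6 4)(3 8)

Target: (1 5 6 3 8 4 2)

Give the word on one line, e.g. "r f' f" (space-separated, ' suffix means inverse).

  after f': (1 7 5)(2 4 6)(3 8)
  after f': (1 5 7)(2 6 4)
  after r: (1 2 8)(3 6 7 4 5)
  after r: (1 5 6 3 8 4 2)

f' f' r r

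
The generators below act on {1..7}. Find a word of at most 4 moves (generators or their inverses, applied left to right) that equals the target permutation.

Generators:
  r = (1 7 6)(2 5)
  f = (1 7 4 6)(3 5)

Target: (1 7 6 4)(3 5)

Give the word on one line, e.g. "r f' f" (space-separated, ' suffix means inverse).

f' r r

  after f': (1 6 4 7)(3 5)
  after r: (2 5 3)(4 6)
  after r: (1 7 6 4)(3 5)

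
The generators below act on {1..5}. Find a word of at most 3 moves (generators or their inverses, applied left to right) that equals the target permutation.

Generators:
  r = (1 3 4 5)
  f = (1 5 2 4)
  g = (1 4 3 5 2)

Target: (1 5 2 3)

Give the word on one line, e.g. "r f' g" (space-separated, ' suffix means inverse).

  after g: (1 4 3 5 2)
  after r: (1 5 2 3)

g r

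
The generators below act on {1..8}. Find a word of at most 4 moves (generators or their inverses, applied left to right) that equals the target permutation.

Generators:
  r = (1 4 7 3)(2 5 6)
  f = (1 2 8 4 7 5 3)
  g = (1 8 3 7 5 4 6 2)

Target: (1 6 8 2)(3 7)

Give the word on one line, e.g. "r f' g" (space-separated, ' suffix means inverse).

g' r' f f

  after g': (1 2 6 4 5 7 3 8)
  after r': (1 6)(2 5 4)(3 8)
  after f: (1 6 2 3 4 8)(5 7)
  after f: (1 6 8 2)(3 7)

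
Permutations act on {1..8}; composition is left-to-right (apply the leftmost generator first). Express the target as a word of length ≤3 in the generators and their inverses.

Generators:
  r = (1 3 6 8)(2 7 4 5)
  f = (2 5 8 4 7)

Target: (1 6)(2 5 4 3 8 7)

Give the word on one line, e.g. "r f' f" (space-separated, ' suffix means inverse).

f' r r

  after f': (2 7 4 8 5)
  after r: (1 3 6 8 2 4)(5 7)
  after r: (1 6)(2 5 4 3 8 7)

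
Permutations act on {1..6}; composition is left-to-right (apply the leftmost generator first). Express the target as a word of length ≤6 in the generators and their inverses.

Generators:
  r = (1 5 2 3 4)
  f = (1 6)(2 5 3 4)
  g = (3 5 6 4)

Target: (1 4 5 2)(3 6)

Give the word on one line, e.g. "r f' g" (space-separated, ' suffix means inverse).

  after f': (1 6)(2 4 3 5)
  after r': (1 6 4 2 3)
  after g: (1 4 2 5 6 3)
  after g: (1 3)(2 6 5 4)
  after f: (1 4 5 2)(3 6)

f' r' g g f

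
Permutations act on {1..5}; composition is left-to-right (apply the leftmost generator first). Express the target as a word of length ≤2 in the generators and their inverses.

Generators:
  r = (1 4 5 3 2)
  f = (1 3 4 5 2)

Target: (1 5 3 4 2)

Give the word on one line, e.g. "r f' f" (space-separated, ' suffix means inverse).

r' f'

  after r': (1 2 3 5 4)
  after f': (1 5 3 4 2)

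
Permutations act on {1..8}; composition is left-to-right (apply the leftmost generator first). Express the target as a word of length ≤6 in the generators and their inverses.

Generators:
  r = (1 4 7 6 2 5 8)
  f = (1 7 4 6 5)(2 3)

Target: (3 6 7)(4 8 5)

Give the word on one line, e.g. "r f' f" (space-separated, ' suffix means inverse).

f' f' f' r f'

  after f': (1 5 6 4 7)(2 3)
  after f': (1 6 7 5 4)
  after f': (1 4 5 7 6)(2 3)
  after r: (1 7 2 3 5 6 4 8)
  after f': (3 6 7)(4 8 5)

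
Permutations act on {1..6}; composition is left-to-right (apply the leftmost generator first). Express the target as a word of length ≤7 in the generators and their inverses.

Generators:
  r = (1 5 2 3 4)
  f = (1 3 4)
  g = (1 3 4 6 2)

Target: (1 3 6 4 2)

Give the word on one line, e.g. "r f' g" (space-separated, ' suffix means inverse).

  after g: (1 3 4 6 2)
  after f: (1 4 6 2 3)
  after g': (1 3 2)
  after f: (1 4)(2 3)
  after g': (1 3 6 4 2)

g f g' f g'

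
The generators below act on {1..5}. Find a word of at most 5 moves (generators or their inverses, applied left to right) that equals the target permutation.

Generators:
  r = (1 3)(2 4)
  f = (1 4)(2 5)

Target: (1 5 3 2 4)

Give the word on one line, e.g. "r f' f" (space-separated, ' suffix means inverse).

  after f: (1 4)(2 5)
  after r': (1 2 5 4 3)
  after f': (1 5)(3 4)
  after r: (1 5 3 2 4)

f r' f' r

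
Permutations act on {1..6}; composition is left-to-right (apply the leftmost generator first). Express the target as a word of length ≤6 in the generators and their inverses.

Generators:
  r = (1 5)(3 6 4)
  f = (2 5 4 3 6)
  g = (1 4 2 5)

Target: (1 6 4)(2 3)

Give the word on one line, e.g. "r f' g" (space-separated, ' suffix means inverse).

f' g r r

  after f': (2 6 3 4 5)
  after g: (1 4)(2 6 3)
  after r: (1 3 2 4 5)
  after r: (1 6 4)(2 3)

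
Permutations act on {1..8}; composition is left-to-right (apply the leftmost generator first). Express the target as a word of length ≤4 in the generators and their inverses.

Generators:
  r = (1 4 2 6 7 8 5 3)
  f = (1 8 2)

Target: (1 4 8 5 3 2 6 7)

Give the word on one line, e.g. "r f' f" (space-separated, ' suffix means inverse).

  after r: (1 4 2 6 7 8 5 3)
  after f': (1 4 8 5 3 2 6 7)

r f'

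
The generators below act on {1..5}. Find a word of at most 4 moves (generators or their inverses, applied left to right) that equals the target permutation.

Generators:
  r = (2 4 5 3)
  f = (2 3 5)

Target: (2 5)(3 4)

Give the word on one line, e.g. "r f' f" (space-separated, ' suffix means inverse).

r' r'

  after r': (2 3 5 4)
  after r': (2 5)(3 4)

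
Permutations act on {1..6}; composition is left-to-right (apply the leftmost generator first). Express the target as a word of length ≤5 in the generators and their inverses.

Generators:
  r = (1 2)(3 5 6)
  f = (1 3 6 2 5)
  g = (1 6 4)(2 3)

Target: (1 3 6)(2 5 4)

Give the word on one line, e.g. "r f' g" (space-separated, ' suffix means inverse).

f' g' f' g'

  after f': (1 5 2 6 3)
  after g': (1 5 3 4 6 2)
  after f': (1 2 5)(3 4)
  after g': (1 3 6)(2 5 4)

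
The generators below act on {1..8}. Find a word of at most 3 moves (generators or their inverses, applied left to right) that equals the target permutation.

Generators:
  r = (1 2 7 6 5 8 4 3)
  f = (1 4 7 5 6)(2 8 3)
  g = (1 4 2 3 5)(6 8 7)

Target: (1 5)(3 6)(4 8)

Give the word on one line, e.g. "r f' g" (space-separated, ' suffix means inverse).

f r g

  after f: (1 4 7 5 6)(2 8 3)
  after r: (1 3 7 8)(2 4 6)
  after g: (1 5)(3 6)(4 8)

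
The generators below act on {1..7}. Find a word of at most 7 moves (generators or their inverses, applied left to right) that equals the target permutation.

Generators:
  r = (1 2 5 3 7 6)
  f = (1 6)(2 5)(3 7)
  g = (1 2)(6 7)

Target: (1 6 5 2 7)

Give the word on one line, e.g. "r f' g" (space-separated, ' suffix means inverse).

  after r': (1 6 7 3 5 2)
  after g': (1 7 3 5)
  after r: (1 6)(2 5)
  after r: (2 3 7 6)
  after f: (1 6 5 2 7)

r' g' r r f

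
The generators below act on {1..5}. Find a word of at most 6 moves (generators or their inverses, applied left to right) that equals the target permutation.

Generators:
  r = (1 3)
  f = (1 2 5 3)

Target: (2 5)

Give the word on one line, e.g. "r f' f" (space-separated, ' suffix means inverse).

  after f: (1 2 5 3)
  after r': (1 2 5)
  after f': (3 5)
  after r': (1 3 5)
  after f: (2 5)

f r' f' r' f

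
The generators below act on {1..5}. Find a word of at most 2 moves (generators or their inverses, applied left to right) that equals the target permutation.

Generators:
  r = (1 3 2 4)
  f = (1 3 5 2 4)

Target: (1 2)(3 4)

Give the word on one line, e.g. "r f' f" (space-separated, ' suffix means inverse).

  after r': (1 4 2 3)
  after r': (1 2)(3 4)

r' r'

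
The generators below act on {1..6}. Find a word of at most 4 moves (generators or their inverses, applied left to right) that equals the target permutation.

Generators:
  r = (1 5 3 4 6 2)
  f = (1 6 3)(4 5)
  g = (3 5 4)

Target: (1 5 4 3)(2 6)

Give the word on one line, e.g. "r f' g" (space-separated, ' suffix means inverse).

g g f' r'

  after g: (3 5 4)
  after g: (3 4 5)
  after f': (1 3 5 6)
  after r': (1 5 4 3)(2 6)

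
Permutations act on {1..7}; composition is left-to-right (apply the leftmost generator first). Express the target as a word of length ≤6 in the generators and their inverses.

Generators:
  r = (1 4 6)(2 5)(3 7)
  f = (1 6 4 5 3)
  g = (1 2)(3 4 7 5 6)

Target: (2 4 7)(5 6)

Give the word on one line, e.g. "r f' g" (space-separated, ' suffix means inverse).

f' g' f r'

  after f': (1 3 5 4 6)
  after g': (1 6 2)(3 7 4 5)
  after f: (1 4 3 7 5)(2 6)
  after r': (2 4 7)(5 6)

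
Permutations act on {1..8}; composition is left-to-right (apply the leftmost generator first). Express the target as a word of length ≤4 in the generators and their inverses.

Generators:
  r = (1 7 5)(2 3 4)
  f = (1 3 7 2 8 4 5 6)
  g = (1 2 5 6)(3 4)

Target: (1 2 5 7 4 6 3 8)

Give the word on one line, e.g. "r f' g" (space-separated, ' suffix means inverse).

g' f' g'

  after g': (1 6 5 2)(3 4)
  after f': (1 5 7 3 8 2 6 4)
  after g': (1 2 5 7 4 6 3 8)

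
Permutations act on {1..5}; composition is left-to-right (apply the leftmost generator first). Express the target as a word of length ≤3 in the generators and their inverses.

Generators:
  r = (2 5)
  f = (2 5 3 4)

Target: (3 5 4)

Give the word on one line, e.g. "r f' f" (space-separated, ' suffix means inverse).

  after r: (2 5)
  after f': (3 5 4)

r f'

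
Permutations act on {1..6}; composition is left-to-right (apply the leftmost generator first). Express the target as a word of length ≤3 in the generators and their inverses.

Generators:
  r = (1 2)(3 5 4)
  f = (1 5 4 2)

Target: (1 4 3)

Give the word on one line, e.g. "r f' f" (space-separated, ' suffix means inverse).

  after r: (1 2)(3 5 4)
  after f': (1 4 3)

r f'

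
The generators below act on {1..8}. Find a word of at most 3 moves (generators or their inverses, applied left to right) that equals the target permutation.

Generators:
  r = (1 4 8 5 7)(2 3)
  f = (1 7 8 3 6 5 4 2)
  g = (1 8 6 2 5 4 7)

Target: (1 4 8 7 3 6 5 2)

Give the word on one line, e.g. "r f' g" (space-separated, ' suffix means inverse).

  after r': (1 7 5 8 4)(2 3)
  after r': (1 5 4 7 8)
  after f: (1 4 8 7 3 6 5 2)

r' r' f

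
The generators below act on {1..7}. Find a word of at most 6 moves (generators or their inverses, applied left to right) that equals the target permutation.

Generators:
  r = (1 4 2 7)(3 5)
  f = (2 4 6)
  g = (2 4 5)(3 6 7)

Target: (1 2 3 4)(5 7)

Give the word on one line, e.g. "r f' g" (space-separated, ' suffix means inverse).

f g r f'

  after f: (2 4 6)
  after g: (2 5)(3 6 4 7)
  after r: (1 4)(2 3 6)(5 7)
  after f': (1 2 3 4)(5 7)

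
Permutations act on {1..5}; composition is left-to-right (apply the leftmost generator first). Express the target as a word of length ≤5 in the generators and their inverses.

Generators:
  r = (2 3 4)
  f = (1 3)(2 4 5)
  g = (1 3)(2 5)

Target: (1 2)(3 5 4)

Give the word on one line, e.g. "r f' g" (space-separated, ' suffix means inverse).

g r' g' r f

  after g: (1 3)(2 5)
  after r': (1 2 5 4 3)
  after g': (1 5 4)
  after r: (1 5 2 3 4)
  after f: (1 2)(3 5 4)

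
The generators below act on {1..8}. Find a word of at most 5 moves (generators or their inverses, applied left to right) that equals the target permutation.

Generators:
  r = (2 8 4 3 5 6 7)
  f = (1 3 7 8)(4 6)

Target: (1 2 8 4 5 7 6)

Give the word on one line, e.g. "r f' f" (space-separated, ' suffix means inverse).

  after f': (1 8 7 3)(4 6)
  after r': (1 2 7 4 5 3)(6 8)
  after f: (1 2 8 4 5 7 6)

f' r' f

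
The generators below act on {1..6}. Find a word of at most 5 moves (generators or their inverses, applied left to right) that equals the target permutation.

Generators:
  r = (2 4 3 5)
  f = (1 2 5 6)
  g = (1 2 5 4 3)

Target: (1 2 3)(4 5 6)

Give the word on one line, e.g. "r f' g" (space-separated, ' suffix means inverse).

  after f: (1 2 5 6)
  after g: (1 5 6 2 4 3)
  after r: (1 2 3)(4 5 6)

f g r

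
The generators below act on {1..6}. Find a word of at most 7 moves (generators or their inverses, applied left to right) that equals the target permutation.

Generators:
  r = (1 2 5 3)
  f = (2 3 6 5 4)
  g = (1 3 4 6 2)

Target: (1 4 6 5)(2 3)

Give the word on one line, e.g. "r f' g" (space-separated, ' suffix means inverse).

  after f': (2 4 5 6 3)
  after g': (1 2 3 6)(4 5)
  after r: (1 5 4 3 6 2)
  after f: (1 4 6 3 5 2)
  after r': (1 4 6 5)(2 3)

f' g' r f r'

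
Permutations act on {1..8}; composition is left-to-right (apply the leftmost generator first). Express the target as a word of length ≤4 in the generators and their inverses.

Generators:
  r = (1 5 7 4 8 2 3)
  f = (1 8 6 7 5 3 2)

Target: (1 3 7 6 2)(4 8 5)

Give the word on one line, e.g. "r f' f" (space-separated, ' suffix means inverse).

f' r

  after f': (1 2 3 5 7 6 8)
  after r: (1 3 7 6 2)(4 8 5)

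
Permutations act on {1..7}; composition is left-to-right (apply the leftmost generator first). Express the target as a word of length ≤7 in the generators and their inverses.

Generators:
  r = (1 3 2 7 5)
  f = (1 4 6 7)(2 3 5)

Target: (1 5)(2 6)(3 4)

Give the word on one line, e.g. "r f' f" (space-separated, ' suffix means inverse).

f r' f' f' r

  after f: (1 4 6 7)(2 3 5)
  after r': (1 4 6 2)(3 7 5)
  after f': (2 7 3 6 5)
  after f': (1 7 2 6 3 4)
  after r: (1 5)(2 6)(3 4)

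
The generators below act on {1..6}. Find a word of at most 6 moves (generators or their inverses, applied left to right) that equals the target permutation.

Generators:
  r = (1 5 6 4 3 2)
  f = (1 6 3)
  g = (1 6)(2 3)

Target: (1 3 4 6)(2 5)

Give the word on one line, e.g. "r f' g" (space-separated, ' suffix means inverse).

  after r: (1 5 6 4 3 2)
  after g': (1 5)(2 6 4)
  after r': (2 5)(3 4)
  after f: (1 6 3 4)(2 5)
  after f: (1 3 4 6)(2 5)

r g' r' f f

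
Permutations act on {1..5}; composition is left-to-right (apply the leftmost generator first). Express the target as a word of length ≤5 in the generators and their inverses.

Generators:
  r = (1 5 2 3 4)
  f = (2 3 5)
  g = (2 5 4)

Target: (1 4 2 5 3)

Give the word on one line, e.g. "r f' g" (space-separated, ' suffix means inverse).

g' f' g' g' r'

  after g': (2 4 5)
  after f': (2 4 3)
  after g': (2 5)(3 4)
  after g': (3 5 4)
  after r': (1 4 2 5 3)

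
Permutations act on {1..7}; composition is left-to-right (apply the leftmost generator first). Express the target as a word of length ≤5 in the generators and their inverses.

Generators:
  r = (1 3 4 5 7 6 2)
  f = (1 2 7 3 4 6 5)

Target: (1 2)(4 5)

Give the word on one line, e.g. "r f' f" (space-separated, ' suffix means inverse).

  after r: (1 3 4 5 7 6 2)
  after r: (1 4 7 2 3 5 6)
  after f': (1 3 6 5 4 2 7)
  after r': (2 5 3 7)(4 6)
  after f: (1 2)(4 5)

r r f' r' f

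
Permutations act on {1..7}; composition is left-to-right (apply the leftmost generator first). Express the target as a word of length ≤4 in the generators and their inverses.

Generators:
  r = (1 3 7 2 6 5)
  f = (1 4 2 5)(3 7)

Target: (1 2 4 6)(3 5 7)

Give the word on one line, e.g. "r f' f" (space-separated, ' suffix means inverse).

f r f

  after f: (1 4 2 5)(3 7)
  after r: (1 4 6 5 3 2)
  after f: (1 2 4 6)(3 5 7)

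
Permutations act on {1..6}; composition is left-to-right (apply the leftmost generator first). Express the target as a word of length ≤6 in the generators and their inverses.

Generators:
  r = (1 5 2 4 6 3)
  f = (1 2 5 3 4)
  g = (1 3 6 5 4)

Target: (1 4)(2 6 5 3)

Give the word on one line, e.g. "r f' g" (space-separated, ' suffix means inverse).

f g f' g f

  after f: (1 2 5 3 4)
  after g: (1 2 4 3)(5 6)
  after f': (2 3 4 5 6)
  after g: (1 3)(2 6)
  after f: (1 4)(2 6 5 3)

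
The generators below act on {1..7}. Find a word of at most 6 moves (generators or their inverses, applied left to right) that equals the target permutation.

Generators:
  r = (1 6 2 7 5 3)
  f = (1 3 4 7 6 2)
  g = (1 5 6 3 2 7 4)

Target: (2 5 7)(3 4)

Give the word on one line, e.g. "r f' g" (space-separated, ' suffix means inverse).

  after r: (1 6 2 7 5 3)
  after g': (1 5 6 3 4 7)
  after r: (1 3 4 5 2 7 6)
  after r: (2 5 7)(3 4)

r g' r r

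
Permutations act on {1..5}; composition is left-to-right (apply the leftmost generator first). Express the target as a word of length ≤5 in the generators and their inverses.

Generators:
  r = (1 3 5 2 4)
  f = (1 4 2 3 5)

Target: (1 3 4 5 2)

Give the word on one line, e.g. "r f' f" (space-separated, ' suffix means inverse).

  after f': (1 5 3 2 4)
  after r': (1 3 5)
  after f: (1 5 4 2 3)
  after r': (1 3 4 5 2)

f' r' f r'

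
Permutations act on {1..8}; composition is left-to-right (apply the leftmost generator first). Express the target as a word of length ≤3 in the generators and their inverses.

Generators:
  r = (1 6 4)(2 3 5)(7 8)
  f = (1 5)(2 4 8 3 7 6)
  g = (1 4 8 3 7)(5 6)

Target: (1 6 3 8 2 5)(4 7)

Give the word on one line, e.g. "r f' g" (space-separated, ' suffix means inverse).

  after g: (1 4 8 3 7)(5 6)
  after r': (1 6 3 8 2 5)(4 7)

g r'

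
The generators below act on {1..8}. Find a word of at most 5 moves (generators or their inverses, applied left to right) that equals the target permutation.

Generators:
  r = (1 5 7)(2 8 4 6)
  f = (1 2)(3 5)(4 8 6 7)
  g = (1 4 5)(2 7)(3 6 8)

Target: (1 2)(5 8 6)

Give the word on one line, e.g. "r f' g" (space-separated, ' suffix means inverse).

  after g': (1 5 4)(2 7)(3 8 6)
  after f: (1 3 6 5 8 7)(2 4)
  after f: (1 5 6 3 7 2 8 4)
  after r': (3 5 4 7 6)
  after f: (1 2)(5 8 6)

g' f f r' f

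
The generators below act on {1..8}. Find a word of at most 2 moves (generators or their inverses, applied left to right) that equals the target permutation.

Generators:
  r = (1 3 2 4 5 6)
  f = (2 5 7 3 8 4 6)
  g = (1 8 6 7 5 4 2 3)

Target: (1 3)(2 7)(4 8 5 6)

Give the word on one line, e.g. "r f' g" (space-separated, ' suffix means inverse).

  after f: (2 5 7 3 8 4 6)
  after g': (1 3)(2 7)(4 8 5 6)

f g'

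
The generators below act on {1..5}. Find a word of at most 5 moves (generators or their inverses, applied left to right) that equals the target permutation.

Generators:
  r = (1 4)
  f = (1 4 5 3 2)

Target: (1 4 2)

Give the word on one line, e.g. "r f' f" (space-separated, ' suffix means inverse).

  after r: (1 4)
  after f: (1 5 3 2)
  after r: (1 5 3 2 4)
  after f': (1 4 2)

r f r f'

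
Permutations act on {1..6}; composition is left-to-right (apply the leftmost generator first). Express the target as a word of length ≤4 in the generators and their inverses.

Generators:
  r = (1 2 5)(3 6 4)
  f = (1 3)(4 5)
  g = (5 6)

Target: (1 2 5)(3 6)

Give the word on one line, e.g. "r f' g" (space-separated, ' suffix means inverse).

  after f: (1 3)(4 5)
  after g: (1 3)(4 6 5)
  after f: (4 6)
  after r: (1 2 5)(3 6)

f g f r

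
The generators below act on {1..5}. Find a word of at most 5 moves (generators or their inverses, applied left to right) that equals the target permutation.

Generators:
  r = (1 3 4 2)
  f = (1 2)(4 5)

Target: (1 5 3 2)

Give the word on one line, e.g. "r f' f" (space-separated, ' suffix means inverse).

  after f': (1 2)(4 5)
  after r': (1 4 5 3)
  after f: (1 5 3 2)

f' r' f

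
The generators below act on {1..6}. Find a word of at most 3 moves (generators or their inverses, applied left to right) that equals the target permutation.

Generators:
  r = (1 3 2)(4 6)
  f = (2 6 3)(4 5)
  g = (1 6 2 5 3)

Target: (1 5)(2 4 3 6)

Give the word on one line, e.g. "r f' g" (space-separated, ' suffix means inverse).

  after g: (1 6 2 5 3)
  after r': (1 4 6 3 2 5)
  after f: (1 5)(2 4 3 6)

g r' f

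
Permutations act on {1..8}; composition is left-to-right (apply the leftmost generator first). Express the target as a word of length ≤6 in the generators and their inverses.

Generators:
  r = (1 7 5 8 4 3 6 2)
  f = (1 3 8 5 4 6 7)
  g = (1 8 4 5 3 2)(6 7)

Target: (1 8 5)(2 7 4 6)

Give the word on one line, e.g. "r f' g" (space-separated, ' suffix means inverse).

g' f' g' r' g'

  after g': (1 2 3 5 4 8)(6 7)
  after f': (1 2)(3 8 7 4)
  after g': (1 3)(4 5)(6 7 8)
  after r': (1 4 7 5 8 3 2 6)
  after g': (1 8 5)(2 7 4 6)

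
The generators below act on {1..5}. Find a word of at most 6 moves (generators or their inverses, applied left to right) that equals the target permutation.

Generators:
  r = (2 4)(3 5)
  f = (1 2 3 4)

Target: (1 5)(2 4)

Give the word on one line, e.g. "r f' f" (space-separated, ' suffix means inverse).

r' f f r

  after r': (2 4)(3 5)
  after f: (1 2)(3 5 4)
  after f: (1 3 5)
  after r: (1 5)(2 4)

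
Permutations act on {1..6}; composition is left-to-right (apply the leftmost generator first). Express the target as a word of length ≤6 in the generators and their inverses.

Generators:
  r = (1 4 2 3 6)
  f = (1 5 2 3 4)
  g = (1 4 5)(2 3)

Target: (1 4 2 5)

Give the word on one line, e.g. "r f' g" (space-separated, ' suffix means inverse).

  after f': (1 4 3 2 5)
  after g': (2 4)
  after g': (1 5 4 3 2)
  after g': (1 4 2 5)

f' g' g' g'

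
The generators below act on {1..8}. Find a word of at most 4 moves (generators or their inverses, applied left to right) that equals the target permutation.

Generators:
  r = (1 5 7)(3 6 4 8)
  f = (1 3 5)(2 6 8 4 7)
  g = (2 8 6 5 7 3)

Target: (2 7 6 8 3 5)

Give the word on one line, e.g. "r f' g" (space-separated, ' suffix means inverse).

  after g: (2 8 6 5 7 3)
  after r: (1 5)(2 3)(4 8)(6 7)
  after f: (2 5 3 6)(7 8)
  after g: (2 7 6 8 3 5)

g r f g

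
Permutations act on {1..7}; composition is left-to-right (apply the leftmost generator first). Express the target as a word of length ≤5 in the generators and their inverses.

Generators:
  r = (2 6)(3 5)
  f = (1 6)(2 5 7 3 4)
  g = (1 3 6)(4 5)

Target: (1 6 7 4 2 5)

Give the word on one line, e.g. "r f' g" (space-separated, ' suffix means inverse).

g' f' g'

  after g': (1 6 3)(4 5)
  after f': (2 4)(3 6 7 5)
  after g': (1 6 7 4 2 5)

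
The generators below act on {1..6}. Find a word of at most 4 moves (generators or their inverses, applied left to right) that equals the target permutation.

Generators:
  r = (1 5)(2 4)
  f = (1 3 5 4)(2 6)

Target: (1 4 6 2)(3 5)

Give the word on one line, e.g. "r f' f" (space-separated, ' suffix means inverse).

  after r': (1 5)(2 4)
  after f: (1 4 6 2)(3 5)

r' f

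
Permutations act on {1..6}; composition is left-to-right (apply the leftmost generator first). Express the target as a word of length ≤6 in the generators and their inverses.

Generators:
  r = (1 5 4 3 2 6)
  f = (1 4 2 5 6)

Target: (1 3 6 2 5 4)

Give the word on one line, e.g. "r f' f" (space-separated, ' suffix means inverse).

r r f r'

  after r: (1 5 4 3 2 6)
  after r: (1 4 2)(3 6 5)
  after f: (1 2 4 5 3)
  after r': (1 3 6 2 5 4)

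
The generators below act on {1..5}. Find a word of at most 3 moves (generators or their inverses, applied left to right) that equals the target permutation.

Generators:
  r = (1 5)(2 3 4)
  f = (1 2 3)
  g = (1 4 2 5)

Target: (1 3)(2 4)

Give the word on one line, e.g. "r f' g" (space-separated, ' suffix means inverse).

r r f'

  after r: (1 5)(2 3 4)
  after r: (2 4 3)
  after f': (1 3)(2 4)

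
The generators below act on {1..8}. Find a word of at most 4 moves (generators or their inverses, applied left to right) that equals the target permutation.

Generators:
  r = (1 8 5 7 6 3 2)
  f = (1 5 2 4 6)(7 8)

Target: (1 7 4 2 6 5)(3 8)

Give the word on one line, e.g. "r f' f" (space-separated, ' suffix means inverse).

r' f f r'

  after r': (1 2 3 6 7 5 8)
  after f: (1 4 6 8 5 7 2 3)
  after f: (1 6 7 4)(2 3 5 8)
  after r': (1 7 4 2 6 5)(3 8)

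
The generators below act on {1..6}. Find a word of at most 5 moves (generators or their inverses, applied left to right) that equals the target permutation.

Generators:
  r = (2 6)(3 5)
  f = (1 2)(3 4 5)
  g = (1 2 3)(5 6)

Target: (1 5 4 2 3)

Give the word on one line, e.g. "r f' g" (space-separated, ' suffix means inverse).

  after r: (2 6)(3 5)
  after f: (1 2 6)(4 5)
  after g: (1 3)(2 5 4 6)
  after r: (1 5 4 2 3)

r f g r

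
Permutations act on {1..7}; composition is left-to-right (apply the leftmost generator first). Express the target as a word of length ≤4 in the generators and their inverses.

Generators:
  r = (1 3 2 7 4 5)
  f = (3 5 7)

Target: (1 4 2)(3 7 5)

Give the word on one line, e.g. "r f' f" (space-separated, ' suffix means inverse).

  after f': (3 7 5)
  after r': (1 5)(2 3)(4 7)
  after f: (1 7 4 3 2 5)
  after r: (1 4 2)(3 7 5)

f' r' f r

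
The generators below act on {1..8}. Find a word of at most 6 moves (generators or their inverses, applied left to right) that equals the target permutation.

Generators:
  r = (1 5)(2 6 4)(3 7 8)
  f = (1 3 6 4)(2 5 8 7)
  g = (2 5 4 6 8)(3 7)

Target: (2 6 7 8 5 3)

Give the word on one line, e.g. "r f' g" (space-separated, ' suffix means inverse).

  after f': (1 4 6 3)(2 7 8 5)
  after r: (1 2 8)(3 5 6 7)
  after g: (1 5 8)(3 4 6)
  after r: (2 6 7 8 5 3)

f' r g r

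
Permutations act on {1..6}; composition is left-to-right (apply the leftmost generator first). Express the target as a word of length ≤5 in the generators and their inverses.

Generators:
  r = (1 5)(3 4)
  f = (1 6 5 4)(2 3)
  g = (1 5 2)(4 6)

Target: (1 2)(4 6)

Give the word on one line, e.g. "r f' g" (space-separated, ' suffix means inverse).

  after f': (1 4 5 6)(2 3)
  after g: (1 6 5 4 2 3)
  after f': (3 4)
  after r': (1 5)
  after g: (1 2)(4 6)

f' g f' r' g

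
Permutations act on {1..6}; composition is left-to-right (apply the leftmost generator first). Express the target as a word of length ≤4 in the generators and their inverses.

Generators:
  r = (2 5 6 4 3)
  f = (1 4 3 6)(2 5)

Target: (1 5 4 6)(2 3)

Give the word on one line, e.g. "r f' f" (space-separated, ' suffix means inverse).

  after f: (1 4 3 6)(2 5)
  after r': (1 6)(3 5)
  after r': (1 5 4 6)(2 3)

f r' r'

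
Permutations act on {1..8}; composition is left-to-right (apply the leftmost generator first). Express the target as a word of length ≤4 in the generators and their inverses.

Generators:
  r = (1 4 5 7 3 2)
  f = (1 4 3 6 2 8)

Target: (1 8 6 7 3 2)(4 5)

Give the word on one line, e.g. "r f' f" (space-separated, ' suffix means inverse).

f r' r' f

  after f: (1 4 3 6 2 8)
  after r': (2 8)(3 6)(4 7 5)
  after r': (1 2 8 3 6 7 4 5)
  after f: (1 8 6 7 3 2)(4 5)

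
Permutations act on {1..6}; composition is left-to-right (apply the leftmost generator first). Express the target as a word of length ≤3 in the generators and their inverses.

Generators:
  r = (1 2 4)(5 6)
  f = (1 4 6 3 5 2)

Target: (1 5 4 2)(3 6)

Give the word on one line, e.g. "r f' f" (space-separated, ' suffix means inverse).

  after r: (1 2 4)(5 6)
  after f': (1 5 4 2)(3 6)

r f'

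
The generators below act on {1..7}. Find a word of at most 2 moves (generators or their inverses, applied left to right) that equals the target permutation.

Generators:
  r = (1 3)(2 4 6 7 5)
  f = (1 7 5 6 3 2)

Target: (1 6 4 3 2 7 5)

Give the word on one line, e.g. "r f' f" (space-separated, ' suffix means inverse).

  after r': (1 3)(2 5 7 6 4)
  after f': (1 6 4 3 2 7 5)

r' f'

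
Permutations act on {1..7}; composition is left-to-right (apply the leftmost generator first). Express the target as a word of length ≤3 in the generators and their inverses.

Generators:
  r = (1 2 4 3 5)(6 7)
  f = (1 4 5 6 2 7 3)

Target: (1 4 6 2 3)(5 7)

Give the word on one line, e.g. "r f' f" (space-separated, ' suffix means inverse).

  after r': (1 5 3 4 2)(6 7)
  after f': (1 4 6 2 3)(5 7)

r' f'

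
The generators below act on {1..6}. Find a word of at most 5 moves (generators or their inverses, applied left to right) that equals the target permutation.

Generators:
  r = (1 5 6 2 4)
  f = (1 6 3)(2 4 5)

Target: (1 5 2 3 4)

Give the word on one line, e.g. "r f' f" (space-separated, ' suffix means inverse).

  after f: (1 6 3)(2 4 5)
  after r: (1 2)(3 5 4 6)
  after f: (1 4 3 2 6)
  after f: (1 5 2 3 4)

f r f f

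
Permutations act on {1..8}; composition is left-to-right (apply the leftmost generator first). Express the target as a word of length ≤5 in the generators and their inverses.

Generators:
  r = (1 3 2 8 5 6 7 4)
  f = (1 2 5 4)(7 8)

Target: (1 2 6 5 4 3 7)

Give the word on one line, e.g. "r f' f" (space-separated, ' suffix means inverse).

  after r: (1 3 2 8 5 6 7 4)
  after f: (1 3 5 6 8 4 2 7)
  after r': (2 6)(3 8 7 4)
  after f: (1 2 6 5 4 3 7)

r f r' f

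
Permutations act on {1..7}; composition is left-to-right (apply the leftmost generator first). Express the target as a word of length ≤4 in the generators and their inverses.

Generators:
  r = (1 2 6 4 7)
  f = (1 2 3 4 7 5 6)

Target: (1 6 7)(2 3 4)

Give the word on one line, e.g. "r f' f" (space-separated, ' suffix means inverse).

  after f': (1 6 5 7 4 3 2)
  after r': (1 2 7 6 5 4 3)
  after r': (2 4 3 7)(5 6)
  after f': (1 6 7)(2 3 4)

f' r' r' f'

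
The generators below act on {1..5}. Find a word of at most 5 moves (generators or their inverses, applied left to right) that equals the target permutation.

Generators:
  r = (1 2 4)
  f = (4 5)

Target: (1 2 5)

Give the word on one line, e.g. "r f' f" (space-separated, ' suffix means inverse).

  after f': (4 5)
  after r: (1 2 4 5)
  after f: (1 2 5)

f' r f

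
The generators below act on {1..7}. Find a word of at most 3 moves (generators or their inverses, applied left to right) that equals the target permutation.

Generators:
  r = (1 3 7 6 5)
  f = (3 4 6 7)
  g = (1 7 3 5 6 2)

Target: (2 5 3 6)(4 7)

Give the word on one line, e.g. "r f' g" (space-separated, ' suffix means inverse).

g f r'

  after g: (1 7 3 5 6 2)
  after f: (1 3 5 7 4 6 2)
  after r': (2 5 3 6)(4 7)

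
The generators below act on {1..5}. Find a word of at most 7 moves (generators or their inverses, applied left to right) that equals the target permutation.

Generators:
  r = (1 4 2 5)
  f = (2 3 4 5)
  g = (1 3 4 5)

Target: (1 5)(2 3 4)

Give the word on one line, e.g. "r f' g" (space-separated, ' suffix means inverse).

r r g' g' f'

  after r: (1 4 2 5)
  after r: (1 2)(4 5)
  after g': (1 2 5 3)
  after g': (1 2 4 3 5)
  after f': (1 5)(2 3 4)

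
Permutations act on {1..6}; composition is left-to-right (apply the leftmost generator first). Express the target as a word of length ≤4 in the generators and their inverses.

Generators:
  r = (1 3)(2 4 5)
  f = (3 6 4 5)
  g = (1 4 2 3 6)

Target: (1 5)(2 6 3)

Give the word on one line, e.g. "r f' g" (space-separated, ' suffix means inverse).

f f g f

  after f: (3 6 4 5)
  after f: (3 4)(5 6)
  after g: (1 4 6 5)(2 3)
  after f: (1 5)(2 6 3)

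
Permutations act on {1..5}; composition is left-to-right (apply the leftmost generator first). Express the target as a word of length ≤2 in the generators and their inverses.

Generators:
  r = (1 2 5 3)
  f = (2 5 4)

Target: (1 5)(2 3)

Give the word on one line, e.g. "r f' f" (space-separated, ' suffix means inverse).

  after r: (1 2 5 3)
  after r: (1 5)(2 3)

r r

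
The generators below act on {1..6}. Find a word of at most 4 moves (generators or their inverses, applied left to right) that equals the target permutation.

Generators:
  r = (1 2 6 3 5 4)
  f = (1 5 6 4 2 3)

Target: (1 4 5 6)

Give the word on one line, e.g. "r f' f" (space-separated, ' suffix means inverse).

  after f': (1 3 2 4 6 5)
  after r: (1 5 2)(3 6 4)
  after r: (1 4 5 6)

f' r r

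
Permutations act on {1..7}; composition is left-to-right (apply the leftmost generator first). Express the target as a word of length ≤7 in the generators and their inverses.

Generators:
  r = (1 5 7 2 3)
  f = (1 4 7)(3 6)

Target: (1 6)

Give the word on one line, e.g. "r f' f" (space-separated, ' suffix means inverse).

  after r': (1 3 2 7 5)
  after f': (1 6 3 2 4)(5 7)
  after f': (1 3 2)(4 7 5)
  after f': (1 6 3 2 7 5)
  after r: (1 6)

r' f' f' f' r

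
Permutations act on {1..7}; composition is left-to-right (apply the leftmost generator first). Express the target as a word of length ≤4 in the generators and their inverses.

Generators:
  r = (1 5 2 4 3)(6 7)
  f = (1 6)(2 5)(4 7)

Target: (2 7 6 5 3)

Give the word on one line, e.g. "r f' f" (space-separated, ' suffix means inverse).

  after f': (1 6)(2 5)(4 7)
  after r: (1 7 3)(4 6 5)
  after r: (1 6 2 4 7)(3 5)
  after f': (2 7 6 5 3)

f' r r f'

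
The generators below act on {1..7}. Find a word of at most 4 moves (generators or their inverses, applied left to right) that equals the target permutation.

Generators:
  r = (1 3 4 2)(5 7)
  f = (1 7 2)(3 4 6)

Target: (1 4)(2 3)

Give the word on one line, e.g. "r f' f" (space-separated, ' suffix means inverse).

r' r'

  after r': (1 2 4 3)(5 7)
  after r': (1 4)(2 3)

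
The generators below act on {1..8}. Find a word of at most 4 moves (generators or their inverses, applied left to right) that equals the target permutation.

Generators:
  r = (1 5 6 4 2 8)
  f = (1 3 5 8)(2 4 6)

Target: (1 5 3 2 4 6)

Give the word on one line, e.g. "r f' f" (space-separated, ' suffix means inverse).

  after f: (1 3 5 8)(2 4 6)
  after r: (1 3 6 8 5)
  after f: (1 5 3 2 4 6)

f r f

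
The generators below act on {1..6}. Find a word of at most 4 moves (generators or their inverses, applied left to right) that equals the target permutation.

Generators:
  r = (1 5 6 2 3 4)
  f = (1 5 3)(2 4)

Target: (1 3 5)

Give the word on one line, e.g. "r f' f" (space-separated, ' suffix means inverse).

f f

  after f: (1 5 3)(2 4)
  after f: (1 3 5)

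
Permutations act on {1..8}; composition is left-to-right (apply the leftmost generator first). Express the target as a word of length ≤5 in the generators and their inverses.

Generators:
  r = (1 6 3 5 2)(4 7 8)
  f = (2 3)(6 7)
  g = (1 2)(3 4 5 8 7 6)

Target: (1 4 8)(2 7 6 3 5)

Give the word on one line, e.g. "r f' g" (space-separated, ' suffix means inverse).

  after g': (1 2)(3 6 7 8 5 4)
  after r: (2 6 8)(4 5 7)
  after g: (1 2 3 4 8)(5 6 7)
  after r': (1 5)(2 6 4 7 3 8)
  after g': (1 4 8)(2 7 6 3 5)

g' r g r' g'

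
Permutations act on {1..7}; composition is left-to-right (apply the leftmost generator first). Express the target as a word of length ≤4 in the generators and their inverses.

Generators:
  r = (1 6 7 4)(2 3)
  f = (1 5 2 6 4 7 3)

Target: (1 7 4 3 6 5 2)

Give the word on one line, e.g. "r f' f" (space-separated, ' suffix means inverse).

  after r': (1 4 7 6)(2 3)
  after f: (1 7 4 3 6 5 2)

r' f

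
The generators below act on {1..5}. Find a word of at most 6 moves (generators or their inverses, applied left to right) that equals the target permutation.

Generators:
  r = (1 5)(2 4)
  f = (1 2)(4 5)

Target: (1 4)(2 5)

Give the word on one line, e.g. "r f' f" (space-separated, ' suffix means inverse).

  after f: (1 2)(4 5)
  after r': (1 4)(2 5)
  after r': (1 2)(4 5)
  after r': (1 4)(2 5)

f r' r' r'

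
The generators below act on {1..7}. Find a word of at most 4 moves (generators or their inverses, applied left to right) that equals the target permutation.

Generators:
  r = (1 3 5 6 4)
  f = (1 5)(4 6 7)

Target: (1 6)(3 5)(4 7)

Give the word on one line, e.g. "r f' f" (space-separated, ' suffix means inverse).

  after f': (1 5)(4 7 6)
  after r: (1 6)(3 5)(4 7)

f' r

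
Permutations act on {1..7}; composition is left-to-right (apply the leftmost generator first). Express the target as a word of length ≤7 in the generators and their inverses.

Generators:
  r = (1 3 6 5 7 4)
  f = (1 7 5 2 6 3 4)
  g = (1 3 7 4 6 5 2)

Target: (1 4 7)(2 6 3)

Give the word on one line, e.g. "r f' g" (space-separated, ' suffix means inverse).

  after g: (1 3 7 4 6 5 2)
  after r: (1 6 7)(2 3 4 5)
  after g': (1 4 6 3 7 2)
  after r': (1 7 2 4 3 5 6)
  after g: (1 4 7)(2 6 3)

g r g' r' g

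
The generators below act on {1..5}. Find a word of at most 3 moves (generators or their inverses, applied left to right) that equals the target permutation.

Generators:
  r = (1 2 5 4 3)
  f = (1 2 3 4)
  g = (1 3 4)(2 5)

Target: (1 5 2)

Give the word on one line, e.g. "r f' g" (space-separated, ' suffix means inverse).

  after f: (1 2 3 4)
  after g': (1 5 2)

f g'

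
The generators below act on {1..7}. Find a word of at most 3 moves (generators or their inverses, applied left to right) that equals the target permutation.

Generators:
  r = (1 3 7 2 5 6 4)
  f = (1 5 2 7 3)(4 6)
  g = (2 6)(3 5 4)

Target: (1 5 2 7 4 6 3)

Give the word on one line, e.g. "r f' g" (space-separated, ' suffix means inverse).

  after r': (1 4 6 5 2 7 3)
  after g: (1 3)(2 7 5 6 4)
  after g: (1 5 2 7 4 6 3)

r' g g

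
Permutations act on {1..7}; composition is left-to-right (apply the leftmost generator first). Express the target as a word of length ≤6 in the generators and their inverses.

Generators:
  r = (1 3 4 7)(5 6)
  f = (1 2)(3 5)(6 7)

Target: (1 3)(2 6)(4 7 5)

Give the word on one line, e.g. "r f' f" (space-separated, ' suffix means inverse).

r' f' r' f'

  after r': (1 7 4 3)(5 6)
  after f': (1 6 3 2)(4 5 7)
  after r': (1 5 4 6)(2 7 3)
  after f': (1 3)(2 6)(4 7 5)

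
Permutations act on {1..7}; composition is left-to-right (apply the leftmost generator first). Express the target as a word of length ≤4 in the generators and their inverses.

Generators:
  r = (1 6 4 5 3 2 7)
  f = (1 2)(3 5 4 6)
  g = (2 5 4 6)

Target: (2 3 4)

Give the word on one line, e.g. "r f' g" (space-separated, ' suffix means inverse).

  after g': (2 6 4 5)
  after g': (2 4)(5 6)
  after f': (1 2 5 4)(3 6)
  after f': (2 3 4)

g' g' f' f'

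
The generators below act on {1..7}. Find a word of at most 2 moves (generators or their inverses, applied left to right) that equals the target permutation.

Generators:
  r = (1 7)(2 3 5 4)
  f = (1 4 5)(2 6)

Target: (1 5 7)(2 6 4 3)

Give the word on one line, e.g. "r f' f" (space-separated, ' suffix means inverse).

  after f: (1 4 5)(2 6)
  after r': (1 5 7)(2 6 4 3)

f r'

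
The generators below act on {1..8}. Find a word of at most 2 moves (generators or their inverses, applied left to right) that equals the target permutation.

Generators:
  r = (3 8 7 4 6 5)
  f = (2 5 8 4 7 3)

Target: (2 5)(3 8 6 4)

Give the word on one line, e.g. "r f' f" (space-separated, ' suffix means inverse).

f' r'

  after f': (2 3 7 4 8 5)
  after r': (2 5)(3 8 6 4)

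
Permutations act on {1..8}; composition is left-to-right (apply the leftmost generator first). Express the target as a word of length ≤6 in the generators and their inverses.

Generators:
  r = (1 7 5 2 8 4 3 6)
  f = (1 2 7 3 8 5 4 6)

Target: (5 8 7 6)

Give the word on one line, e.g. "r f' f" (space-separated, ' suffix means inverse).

r f' f' r' f

  after r: (1 7 5 2 8 4 3 6)
  after f': (1 2 3 4 7 8 5)
  after f': (2 7 3 5 6 4)
  after r': (1 6 8 2)(3 7 4 5)
  after f: (5 8 7 6)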